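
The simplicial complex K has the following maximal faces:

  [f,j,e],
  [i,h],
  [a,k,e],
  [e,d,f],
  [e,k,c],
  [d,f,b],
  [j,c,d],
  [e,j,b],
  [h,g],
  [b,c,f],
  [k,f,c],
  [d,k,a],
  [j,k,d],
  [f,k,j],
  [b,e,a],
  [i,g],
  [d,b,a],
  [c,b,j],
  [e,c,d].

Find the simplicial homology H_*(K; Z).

We work with the vertex ordering a < b < c < d < e < f < g < h < i < j < k. The simplices of K, each written with vertices in increasing order, are:

  0-simplices (11): a, b, c, d, e, f, g, h, i, j, k
  1-simplices (27): ab, ad, ae, ak, bc, bd, be, bf, bj, cd, ce, cf, cj, ck, de, df, dj, dk, ef, ej, ek, fj, fk, gh, gi, hi, jk
  2-simplices (16): abd, abe, adk, aek, bcf, bcj, bdf, bej, cde, cdj, cek, cfk, def, djk, efj, fjk

so the chain groups are C_0 ≅ Z^11, C_1 ≅ Z^27, C_2 ≅ Z^16.

Boundary ∂_1: C_1 → C_0 maps an edge to its endpoints' difference, ∂[p,q] = q − p. For instance
  ∂ck = k − c.
As a 11×27 matrix over Z this has rank 9, with invariant factors (1,1,1,1,1,1,1,1,1).

The boundary map ∂_2: C_2 → C_1 sends each 2-simplex [p,q,r] to [q,r] − [p,r] + [p,q]. For instance
  ∂fjk = jk − fk + fj,
  ∂bcf = cf − bf + bc.
The 27×16 boundary matrix has rank 15 and Smith normal form diag(1,1,1,1,1,1,1,1,1,1,1,1,1,1,1).

Now H_k = ker ∂_k / im ∂_{k+1}, so:

  H_0: rank C_0 − rank ∂_1 = 11 − 9 = 2, and the invariant factors of ∂_1 are all 1, so H_0 = Z^2.
  H_1: rank ker ∂_1 − rank ∂_2 = (27 − 9) − 15 = 3, and the invariant factors of ∂_2 are all 1, so H_1 = Z^3.
  H_2: rank ker ∂_2 − rank ∂_3 = (16 − 15) − 0 = 1, and there is no ∂_3, so H_2 = Z.

As a check, the Euler characteristic is 11 − 27 + 16 = 0, which agrees with 2 − 3 + 1 = 0.

H_0 = Z^2,  H_1 = Z^3,  H_2 = Z.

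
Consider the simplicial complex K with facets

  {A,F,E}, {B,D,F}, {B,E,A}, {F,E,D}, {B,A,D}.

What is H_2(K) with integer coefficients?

Order the vertices as A < B < D < E < F. Listing each simplex with vertices in this order, K has dimension 2 with simplices:

  0-simplices (5): A, B, D, E, F
  1-simplices (10): AB, AD, AE, AF, BD, BE, BF, DE, DF, EF
  2-simplices (5): ABD, ABE, AEF, BDF, DEF

so the chain groups are C_0 ≅ Z^5, C_1 ≅ Z^10, C_2 ≅ Z^5.

The boundary map ∂_1: C_1 → C_0 is given by ∂[p,q] = [q] − [p].
As a 5×10 matrix over Z this has rank 4, with invariant factors (1,1,1,1).

Boundary ∂_2: C_2 → C_1 maps a triangle to the signed sum of its edges. For instance
  ∂ABE = BE − AE + AB,
  ∂DEF = EF − DF + DE.
This gives a 10×5 integer matrix of rank 5; reducing to Smith normal form yields diagonal entries (1,1,1,1,1).

From H_k ≅ ker(∂_k) / im(∂_{k+1}) we obtain:

  H_2: rank ker ∂_2 − rank ∂_3 = (5 − 5) − 0 = 0, and there is no ∂_3, so H_2 = 0.

H_2 = 0.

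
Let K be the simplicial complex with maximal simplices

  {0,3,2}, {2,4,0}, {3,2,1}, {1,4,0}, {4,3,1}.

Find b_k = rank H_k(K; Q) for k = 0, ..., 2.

b_0 = 1, b_1 = 1, b_2 = 0.

K has 5 vertices, 10 edges, 5 triangles.
rank ∂_0 = 0, rank ∂_1 = 4 ⇒ b_0 = 5 − 0 − 4 = 1; all invariant factors of ∂_1 are 1 so no torsion. So H_0 ≅ Z.
rank ∂_1 = 4, rank ∂_2 = 5 ⇒ b_1 = 10 − 4 − 5 = 1; all invariant factors of ∂_2 are 1 so no torsion. So H_1 ≅ Z.
rank ∂_2 = 5, rank ∂_3 = 0 ⇒ b_2 = 5 − 5 − 0 = 0. So H_2 ≅ 0.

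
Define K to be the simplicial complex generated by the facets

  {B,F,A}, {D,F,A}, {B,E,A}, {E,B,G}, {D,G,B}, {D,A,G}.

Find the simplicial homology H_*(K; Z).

H_0 = Z,  H_1 = Z,  H_2 = 0.

Fix the vertex order A < B < D < E < F < G and write every simplex with vertices in increasing order. Then dim K = 2 and the simplices of K are:

  0-simplices (6): A, B, D, E, F, G
  1-simplices (12): AB, AD, AE, AF, AG, BD, BE, BF, BG, DF, DG, EG
  2-simplices (6): ABE, ABF, ADF, ADG, BDG, BEG

Hence C_0 ≅ Z^6, C_1 ≅ Z^12, C_2 ≅ Z^6.

The boundary map ∂_1: C_1 → C_0 is given by ∂[p,q] = [q] − [p]. For instance
  ∂AB = B − A.
This gives a 6×12 integer matrix of rank 5; reducing to Smith normal form yields diagonal entries (1,1,1,1,1).

The boundary map ∂_2: C_2 → C_1 maps a triangle to the signed sum of its edges. For instance
  ∂ADG = DG − AG + AD,
  ∂ADF = DF − AF + AD.
The 12×6 boundary matrix has rank 6 and Smith normal form diag(1,1,1,1,1,1).

Computing H_k = (kernel of ∂_k) / (image of ∂_{k+1}):

  H_0: rank C_0 − rank ∂_1 = 6 − 5 = 1, and the invariant factors of ∂_1 are all 1, so H_0 = Z.
  H_1: rank ker ∂_1 − rank ∂_2 = (12 − 5) − 6 = 1, and the invariant factors of ∂_2 are all 1, so H_1 = Z.
  H_2: rank ker ∂_2 − rank ∂_3 = (6 − 6) − 0 = 0, and there is no ∂_3, so H_2 = 0.

As a check, the Euler characteristic is 6 − 12 + 6 = 0, which agrees with 1 − 1 + 0 = 0.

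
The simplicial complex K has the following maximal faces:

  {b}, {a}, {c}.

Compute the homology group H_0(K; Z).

Take the total order a < b < c on the vertex set. Then K (dimension 0) consists of the simplices:

  0-simplices (3): a, b, c

Hence C_0 ≅ Z^3.

Reading off H_k = ker ∂_k / im ∂_{k+1}:

  H_0: rank C_0 − rank ∂_1 = 3 − 0 = 3, and there is no ∂_1, so H_0 = Z^3.

H_0 ≅ Z^3.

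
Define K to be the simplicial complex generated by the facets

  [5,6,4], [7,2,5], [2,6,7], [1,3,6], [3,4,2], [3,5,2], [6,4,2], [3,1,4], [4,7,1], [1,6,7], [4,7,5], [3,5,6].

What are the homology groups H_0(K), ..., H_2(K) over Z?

H_0 ≅ Z,  H_1 ≅ Z/2Z,  H_2 = 0.

We work with the vertex ordering 1 < 2 < 3 < 4 < 5 < 6 < 7. The simplices of K, each written with vertices in increasing order, are:

  0-simplices (7): [1], [2], [3], [4], [5], [6], [7]
  1-simplices (18): [1,3], [1,4], [1,6], [1,7], [2,3], [2,4], [2,5], [2,6], [2,7], [3,4], [3,5], [3,6], [4,5], [4,6], [4,7], [5,6], [5,7], [6,7]
  2-simplices (12): [1,3,4], [1,3,6], [1,4,7], [1,6,7], [2,3,4], [2,3,5], [2,4,6], [2,5,7], [2,6,7], [3,5,6], [4,5,6], [4,5,7]

giving chain groups C_0 ≅ Z^7, C_1 ≅ Z^18, C_2 ≅ Z^12.

Boundary ∂_1: C_1 → C_0 is given by ∂[p,q] = [q] − [p].
This gives a 7×18 integer matrix of rank 6; reducing to Smith normal form yields diagonal entries (1,1,1,1,1,1).

∂_2: C_2 → C_1 maps a triangle to the signed sum of its edges. For instance
  ∂[3,5,6] = [5,6] − [3,6] + [3,5],
  ∂[1,3,6] = [3,6] − [1,6] + [1,3].
The resulting 18×12 matrix has rank 12, and its Smith normal form has invariant factors (1,1,1,1,1,1,1,1,1,1,1,2).

Computing H_k = (kernel of ∂_k) / (image of ∂_{k+1}):

  H_0: rank C_0 − rank ∂_1 = 7 − 6 = 1, and the invariant factors of ∂_1 are all 1, so H_0 ≅ Z.
  H_1: rank ker ∂_1 − rank ∂_2 = (18 − 6) − 12 = 0, and ∂_2 has invariant factor 2 > 1, so H_1 ≅ Z/2Z.
  H_2: rank ker ∂_2 − rank ∂_3 = (12 − 12) − 0 = 0, and there is no ∂_3, so H_2 ≅ 0.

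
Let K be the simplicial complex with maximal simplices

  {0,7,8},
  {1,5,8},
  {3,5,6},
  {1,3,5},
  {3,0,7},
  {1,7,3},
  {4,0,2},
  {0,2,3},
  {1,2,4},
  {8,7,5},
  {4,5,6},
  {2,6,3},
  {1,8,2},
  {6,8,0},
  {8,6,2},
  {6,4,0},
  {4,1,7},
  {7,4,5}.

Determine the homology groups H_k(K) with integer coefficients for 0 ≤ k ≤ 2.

H_0 ≅ Z,  H_1 ≅ Z ⊕ Z/2Z,  H_2 = 0.

Order the vertices as 0 < 1 < 2 < 3 < 4 < 5 < 6 < 7 < 8. Listing each simplex with vertices in this order, K has dimension 2 with simplices:

  0-simplices (9): [0], [1], [2], [3], [4], [5], [6], [7], [8]
  1-simplices (27): (27 of them)
  2-simplices (18): [0,2,3], [0,2,4], [0,3,7], [0,4,6], [0,6,8], [0,7,8], [1,2,4], [1,2,8], [1,3,5], [1,3,7], [1,4,7], [1,5,8], [2,3,6], [2,6,8], [3,5,6], [4,5,6], [4,5,7], [5,7,8]

Hence C_0 ≅ Z^9, C_1 ≅ Z^27, C_2 ≅ Z^18.

∂_1: C_1 → C_0 is given by ∂[p,q] = [q] − [p]. For instance
  ∂[2,6] = [6] − [2].
The 9×27 boundary matrix has rank 8 and Smith normal form diag(1,1,1,1,1,1,1,1).

Boundary ∂_2: C_2 → C_1 sends each 2-simplex [p,q,r] to [q,r] − [p,r] + [p,q]. For instance
  ∂[5,7,8] = [7,8] − [5,8] + [5,7],
  ∂[0,2,4] = [2,4] − [0,4] + [0,2].
This gives a 27×18 integer matrix of rank 18; reducing to Smith normal form yields diagonal entries (1,1,1,1,1,1,1,1,1,1,1,1,1,1,1,1,1,2).

Now H_k = ker ∂_k / im ∂_{k+1}, so:

  H_0: rank C_0 − rank ∂_1 = 9 − 8 = 1, and the invariant factors of ∂_1 are all 1, so H_0 = Z.
  H_1: rank ker ∂_1 − rank ∂_2 = (27 − 8) − 18 = 1, and ∂_2 has invariant factor 2 > 1, so H_1 = Z ⊕ Z/2Z.
  H_2: rank ker ∂_2 − rank ∂_3 = (18 − 18) − 0 = 0, and there is no ∂_3, so H_2 = 0.

As a check, the Euler characteristic is 9 − 27 + 18 = 0, which agrees with 1 − 1 + 0 = 0.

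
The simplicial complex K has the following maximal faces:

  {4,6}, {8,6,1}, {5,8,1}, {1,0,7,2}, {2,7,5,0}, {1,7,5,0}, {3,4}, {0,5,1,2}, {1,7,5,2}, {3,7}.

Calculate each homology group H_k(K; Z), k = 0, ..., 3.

Fix the vertex order 0 < 1 < 2 < 3 < 4 < 5 < 6 < 7 < 8 and write every simplex with vertices in increasing order. Then dim K = 3 and the simplices of K are:

  0-simplices (9): [0], [1], [2], [3], [4], [5], [6], [7], [8]
  1-simplices (17): [0,1], [0,2], [0,5], [0,7], [1,2], [1,5], [1,6], [1,7], [1,8], [2,5], [2,7], [3,4], [3,7], [4,6], [5,7], [5,8], [6,8]
  2-simplices (12): [0,1,2], [0,1,5], [0,1,7], [0,2,5], [0,2,7], [0,5,7], [1,2,5], [1,2,7], [1,5,7], [1,5,8], [1,6,8], [2,5,7]
  3-simplices (5): [0,1,2,5], [0,1,2,7], [0,1,5,7], [0,2,5,7], [1,2,5,7]

giving chain groups C_0 ≅ Z^9, C_1 ≅ Z^17, C_2 ≅ Z^12, C_3 ≅ Z^5.

∂_1: C_1 → C_0 maps an edge to its endpoints' difference, ∂[p,q] = q − p. For instance
  ∂[6,8] = [8] − [6].
The resulting 9×17 matrix has rank 8, and its Smith normal form has invariant factors (1,1,1,1,1,1,1,1).

Boundary ∂_2: C_2 → C_1 maps a triangle to the signed sum of its edges. For instance
  ∂[1,2,5] = [2,5] − [1,5] + [1,2],
  ∂[0,2,5] = [2,5] − [0,5] + [0,2].
As a 17×12 matrix over Z this has rank 8, with invariant factors (1,1,1,1,1,1,1,1).

Boundary ∂_3: C_3 → C_2 sends each 3-simplex σ to the alternating sum Σ_i (−1)^i (σ with its i-th vertex removed). For instance
  ∂[1,2,5,7] = [2,5,7] − [1,5,7] + [1,2,7] − [1,2,5],
  ∂[0,1,5,7] = [1,5,7] − [0,5,7] + [0,1,7] − [0,1,5].
The 12×5 boundary matrix has rank 4 and Smith normal form diag(1,1,1,1).

Computing H_k = (kernel of ∂_k) / (image of ∂_{k+1}):

  H_0: rank C_0 − rank ∂_1 = 9 − 8 = 1, and the invariant factors of ∂_1 are all 1, so H_0 ≅ Z.
  H_1: rank ker ∂_1 − rank ∂_2 = (17 − 8) − 8 = 1, and the invariant factors of ∂_2 are all 1, so H_1 ≅ Z.
  H_2: rank ker ∂_2 − rank ∂_3 = (12 − 8) − 4 = 0, and the invariant factors of ∂_3 are all 1, so H_2 ≅ 0.
  H_3: rank ker ∂_3 − rank ∂_4 = (5 − 4) − 0 = 1, and there is no ∂_4, so H_3 ≅ Z.

H_0 ≅ Z,  H_1 ≅ Z,  H_2 = 0,  H_3 ≅ Z.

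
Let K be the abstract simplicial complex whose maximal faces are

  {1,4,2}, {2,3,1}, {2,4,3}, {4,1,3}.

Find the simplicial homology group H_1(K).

Take the total order 1 < 2 < 3 < 4 on the vertex set. Then K (dimension 2) consists of the simplices:

  0-simplices (4): [1], [2], [3], [4]
  1-simplices (6): [1,2], [1,3], [1,4], [2,3], [2,4], [3,4]
  2-simplices (4): [1,2,3], [1,2,4], [1,3,4], [2,3,4]

Hence C_0 ≅ Z^4, C_1 ≅ Z^6, C_2 ≅ Z^4.

The boundary map ∂_1: C_1 → C_0 maps an edge to its endpoints' difference, ∂[p,q] = q − p.
This gives a 4×6 integer matrix of rank 3; reducing to Smith normal form yields diagonal entries (1,1,1).

∂_2: C_2 → C_1 sends each 2-simplex [p,q,r] to [q,r] − [p,r] + [p,q]. For instance
  ∂[1,2,3] = [2,3] − [1,3] + [1,2],
  ∂[2,3,4] = [3,4] − [2,4] + [2,3].
The resulting 6×4 matrix has rank 3, and its Smith normal form has invariant factors (1,1,1).

From H_k ≅ ker(∂_k) / im(∂_{k+1}) we obtain:

  H_1: rank ker ∂_1 − rank ∂_2 = (6 − 3) − 3 = 0, and the invariant factors of ∂_2 are all 1, so H_1 ≅ 0.

(K is a triangulation of the 2-sphere S^2.)

H_1 ≅ 0.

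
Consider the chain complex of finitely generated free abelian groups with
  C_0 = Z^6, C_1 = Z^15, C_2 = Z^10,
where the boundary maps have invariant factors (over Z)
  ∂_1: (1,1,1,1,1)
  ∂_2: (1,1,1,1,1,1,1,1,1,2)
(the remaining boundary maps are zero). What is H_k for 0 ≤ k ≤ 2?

H_0: b_0 = 6 − 0 − 5 = 1; torsion from ∂_1 factors > 1: none. So H_0 = Z.
H_1: b_1 = 15 − 5 − 10 = 0; torsion from ∂_2 factors > 1: [2]. So H_1 = Z/2.
H_2: b_2 = 10 − 10 − 0 = 0; torsion from ∂_3 factors > 1: none. So H_2 = 0.

H_0 = Z,  H_1 = Z/2,  H_2 = 0.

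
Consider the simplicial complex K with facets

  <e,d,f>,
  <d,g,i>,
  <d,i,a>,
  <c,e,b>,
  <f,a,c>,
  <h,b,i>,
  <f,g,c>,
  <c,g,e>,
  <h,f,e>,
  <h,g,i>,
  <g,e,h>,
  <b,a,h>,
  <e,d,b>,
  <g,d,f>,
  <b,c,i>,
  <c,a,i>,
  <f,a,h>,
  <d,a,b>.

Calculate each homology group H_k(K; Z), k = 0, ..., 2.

Take the total order a < b < c < d < e < f < g < h < i on the vertex set. Then K (dimension 2) consists of the simplices:

  0-simplices (9): a, b, c, d, e, f, g, h, i
  1-simplices (27): ab, ac, ad, af, ah, ai, bc, bd, be, bh, bi, ce, cf, cg, ci, de, df, dg, di, ef, eg, eh, fg, fh, gh, gi, hi
  2-simplices (18): abd, abh, acf, aci, adi, afh, bce, bci, bde, bhi, ceg, cfg, def, dfg, dgi, efh, egh, ghi

giving chain groups C_0 ≅ Z^9, C_1 ≅ Z^27, C_2 ≅ Z^18.

∂_1: C_1 → C_0 sends each edge [p,q] (with p < q) to q − p.
This gives a 9×27 integer matrix of rank 8; reducing to Smith normal form yields diagonal entries (1,1,1,1,1,1,1,1).

∂_2: C_2 → C_1 sends each 2-simplex [p,q,r] to [q,r] − [p,r] + [p,q]. For instance
  ∂def = ef − df + de,
  ∂acf = cf − af + ac.
As a 27×18 matrix over Z this has rank 18, with invariant factors (1,1,1,1,1,1,1,1,1,1,1,1,1,1,1,1,1,2).

Reading off H_k = ker ∂_k / im ∂_{k+1}:

  H_0: rank C_0 − rank ∂_1 = 9 − 8 = 1, and the invariant factors of ∂_1 are all 1, so H_0 = Z.
  H_1: rank ker ∂_1 − rank ∂_2 = (27 − 8) − 18 = 1, and ∂_2 has invariant factor 2 > 1, so H_1 = Z ⊕ Z/2Z.
  H_2: rank ker ∂_2 − rank ∂_3 = (18 − 18) − 0 = 0, and there is no ∂_3, so H_2 = 0.

As a check, the Euler characteristic is 9 − 27 + 18 = 0, which agrees with 1 − 1 + 0 = 0.

H_0 ≅ Z,  H_1 ≅ Z ⊕ Z/2Z,  H_2 = 0.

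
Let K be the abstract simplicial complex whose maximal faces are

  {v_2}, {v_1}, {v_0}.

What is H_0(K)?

H_0 = Z^3.

Take the total order v_0 < v_1 < v_2 on the vertex set. Then K (dimension 0) consists of the simplices:

  0-simplices (3): [v_0], [v_1], [v_2]

Hence C_0 ≅ Z^3.

Reading off H_k = ker ∂_k / im ∂_{k+1}:

  H_0: rank C_0 − rank ∂_1 = 3 − 0 = 3, and there is no ∂_1, so H_0 = Z^3.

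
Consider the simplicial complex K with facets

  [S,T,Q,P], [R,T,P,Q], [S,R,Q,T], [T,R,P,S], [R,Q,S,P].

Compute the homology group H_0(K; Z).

We work with the vertex ordering P < Q < R < S < T. The simplices of K, each written with vertices in increasing order, are:

  0-simplices (5): P, Q, R, S, T
  1-simplices (10): PQ, PR, PS, PT, QR, QS, QT, RS, RT, ST
  2-simplices (10): PQR, PQS, PQT, PRS, PRT, PST, QRS, QRT, QST, RST
  3-simplices (5): PQRS, PQRT, PQST, PRST, QRST

so the chain groups are C_0 ≅ Z^5, C_1 ≅ Z^10, C_2 ≅ Z^10, C_3 ≅ Z^5.

The boundary map ∂_1: C_1 → C_0 is given by ∂[p,q] = [q] − [p].
As a 5×10 matrix over Z this has rank 4, with invariant factors (1,1,1,1).

Boundary ∂_2: C_2 → C_1 sends each 2-simplex [p,q,r] to [q,r] − [p,r] + [p,q]. For instance
  ∂PRS = RS − PS + PR,
  ∂PQS = QS − PS + PQ.
This gives a 10×10 integer matrix of rank 6; reducing to Smith normal form yields diagonal entries (1,1,1,1,1,1).

Boundary ∂_3: C_3 → C_2 sends each 3-simplex σ to the alternating sum Σ_i (−1)^i (σ with its i-th vertex removed). For instance
  ∂QRST = RST − QST + QRT − QRS,
  ∂PRST = RST − PST + PRT − PRS.
As a 10×5 matrix over Z this has rank 4, with invariant factors (1,1,1,1).

Reading off H_k = ker ∂_k / im ∂_{k+1}:

  H_0: rank C_0 − rank ∂_1 = 5 − 4 = 1, and the invariant factors of ∂_1 are all 1, so H_0 = Z.

(K is a triangulation of the 3-sphere S^3.)

H_0 ≅ Z.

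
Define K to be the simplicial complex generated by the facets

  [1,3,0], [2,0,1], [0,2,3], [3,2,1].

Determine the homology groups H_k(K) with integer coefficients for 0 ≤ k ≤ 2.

Take the total order 0 < 1 < 2 < 3 on the vertex set. Then K (dimension 2) consists of the simplices:

  0-simplices (4): [0], [1], [2], [3]
  1-simplices (6): [0,1], [0,2], [0,3], [1,2], [1,3], [2,3]
  2-simplices (4): [0,1,2], [0,1,3], [0,2,3], [1,2,3]

so the chain groups are C_0 ≅ Z^4, C_1 ≅ Z^6, C_2 ≅ Z^4.

Boundary ∂_1: C_1 → C_0 sends each edge [p,q] (with p < q) to q − p. For instance
  ∂[1,3] = [3] − [1].
As a 4×6 matrix over Z this has rank 3, with invariant factors (1,1,1).

Boundary ∂_2: C_2 → C_1 maps a triangle to the signed sum of its edges. For instance
  ∂[1,2,3] = [2,3] − [1,3] + [1,2],
  ∂[0,2,3] = [2,3] − [0,3] + [0,2].
As a 6×4 matrix over Z this has rank 3, with invariant factors (1,1,1).

Computing H_k = (kernel of ∂_k) / (image of ∂_{k+1}):

  H_0: rank C_0 − rank ∂_1 = 4 − 3 = 1, and the invariant factors of ∂_1 are all 1, so H_0 ≅ Z.
  H_1: rank ker ∂_1 − rank ∂_2 = (6 − 3) − 3 = 0, and the invariant factors of ∂_2 are all 1, so H_1 ≅ 0.
  H_2: rank ker ∂_2 − rank ∂_3 = (4 − 3) − 0 = 1, and there is no ∂_3, so H_2 ≅ Z.

(K is a triangulation of the 2-sphere S^2.)

H_0 ≅ Z,  H_1 = 0,  H_2 ≅ Z.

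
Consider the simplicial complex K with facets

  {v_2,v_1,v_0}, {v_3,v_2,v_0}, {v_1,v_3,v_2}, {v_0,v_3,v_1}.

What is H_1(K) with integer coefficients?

H_1 ≅ 0.

Fix the vertex order v_0 < v_1 < v_2 < v_3 and write every simplex with vertices in increasing order. Then dim K = 2 and the simplices of K are:

  0-simplices (4): [v_0], [v_1], [v_2], [v_3]
  1-simplices (6): [v_0,v_1], [v_0,v_2], [v_0,v_3], [v_1,v_2], [v_1,v_3], [v_2,v_3]
  2-simplices (4): [v_0,v_1,v_2], [v_0,v_1,v_3], [v_0,v_2,v_3], [v_1,v_2,v_3]

giving chain groups C_0 ≅ Z^4, C_1 ≅ Z^6, C_2 ≅ Z^4.

∂_1: C_1 → C_0 sends each edge [p,q] (with p < q) to q − p.
The resulting 4×6 matrix has rank 3, and its Smith normal form has invariant factors (1,1,1).

The boundary map ∂_2: C_2 → C_1 maps a triangle to the signed sum of its edges. For instance
  ∂[v_0,v_1,v_3] = [v_1,v_3] − [v_0,v_3] + [v_0,v_1],
  ∂[v_0,v_1,v_2] = [v_1,v_2] − [v_0,v_2] + [v_0,v_1].
The resulting 6×4 matrix has rank 3, and its Smith normal form has invariant factors (1,1,1).

Reading off H_k = ker ∂_k / im ∂_{k+1}:

  H_1: rank ker ∂_1 − rank ∂_2 = (6 − 3) − 3 = 0, and the invariant factors of ∂_2 are all 1, so H_1 = 0.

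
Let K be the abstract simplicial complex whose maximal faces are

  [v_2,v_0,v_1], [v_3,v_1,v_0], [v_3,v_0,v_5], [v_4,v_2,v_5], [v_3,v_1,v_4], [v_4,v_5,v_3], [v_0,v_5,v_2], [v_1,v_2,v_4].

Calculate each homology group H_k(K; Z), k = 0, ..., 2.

K has 6 vertices, 12 edges, 8 triangles.
rank ∂_0 = 0, rank ∂_1 = 5 ⇒ b_0 = 6 − 0 − 5 = 1; all invariant factors of ∂_1 are 1 so no torsion. So H_0 = Z.
rank ∂_1 = 5, rank ∂_2 = 7 ⇒ b_1 = 12 − 5 − 7 = 0; all invariant factors of ∂_2 are 1 so no torsion. So H_1 = 0.
rank ∂_2 = 7, rank ∂_3 = 0 ⇒ b_2 = 8 − 7 − 0 = 1. So H_2 = Z.

H_0 ≅ Z,  H_1 = 0,  H_2 ≅ Z.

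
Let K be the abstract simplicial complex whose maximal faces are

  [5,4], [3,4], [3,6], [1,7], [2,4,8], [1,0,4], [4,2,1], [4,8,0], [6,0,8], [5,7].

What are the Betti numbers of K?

b_0 = 1, b_1 = 2, b_2 = 0.

Order the vertices as 0 < 1 < 2 < 3 < 4 < 5 < 6 < 7 < 8. Listing each simplex with vertices in this order, K has dimension 2 with simplices:

  0-simplices (9): [0], [1], [2], [3], [4], [5], [6], [7], [8]
  1-simplices (15): [0,1], [0,4], [0,6], [0,8], [1,2], [1,4], [1,7], [2,4], [2,8], [3,4], [3,6], [4,5], [4,8], [5,7], [6,8]
  2-simplices (5): [0,1,4], [0,4,8], [0,6,8], [1,2,4], [2,4,8]

giving chain groups C_0 ≅ Z^9, C_1 ≅ Z^15, C_2 ≅ Z^5.

Boundary ∂_1: C_1 → C_0 sends each edge [p,q] (with p < q) to q − p. For instance
  ∂[0,1] = [1] − [0].
This gives a 9×15 integer matrix of rank 8; reducing to Smith normal form yields diagonal entries (1,1,1,1,1,1,1,1).

∂_2: C_2 → C_1 maps a triangle to the signed sum of its edges. For instance
  ∂[2,4,8] = [4,8] − [2,8] + [2,4],
  ∂[0,4,8] = [4,8] − [0,8] + [0,4].
The resulting 15×5 matrix has rank 5, and its Smith normal form has invariant factors (1,1,1,1,1).

Computing H_k = (kernel of ∂_k) / (image of ∂_{k+1}):

  H_0: rank C_0 − rank ∂_1 = 9 − 8 = 1, and the invariant factors of ∂_1 are all 1, so H_0 ≅ Z.
  H_1: rank ker ∂_1 − rank ∂_2 = (15 − 8) − 5 = 2, and the invariant factors of ∂_2 are all 1, so H_1 ≅ Z^2.
  H_2: rank ker ∂_2 − rank ∂_3 = (5 − 5) − 0 = 0, and there is no ∂_3, so H_2 ≅ 0.

Hence the Betti numbers are b_0 = 1, b_1 = 2, b_2 = 0.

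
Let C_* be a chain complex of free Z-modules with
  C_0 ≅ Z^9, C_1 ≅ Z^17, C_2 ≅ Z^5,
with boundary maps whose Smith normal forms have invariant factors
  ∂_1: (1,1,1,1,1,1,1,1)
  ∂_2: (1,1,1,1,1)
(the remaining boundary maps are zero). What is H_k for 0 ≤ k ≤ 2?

H_0: b_0 = 9 − 0 − 8 = 1; torsion from ∂_1 factors > 1: none. So H_0 = Z.
H_1: b_1 = 17 − 8 − 5 = 4; torsion from ∂_2 factors > 1: none. So H_1 = Z^4.
H_2: b_2 = 5 − 5 − 0 = 0; torsion from ∂_3 factors > 1: none. So H_2 = 0.

H_0 = Z,  H_1 = Z^4,  H_2 = 0.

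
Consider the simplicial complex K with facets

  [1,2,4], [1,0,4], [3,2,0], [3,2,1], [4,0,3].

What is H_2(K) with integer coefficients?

Take the total order 0 < 1 < 2 < 3 < 4 on the vertex set. Then K (dimension 2) consists of the simplices:

  0-simplices (5): [0], [1], [2], [3], [4]
  1-simplices (10): [0,1], [0,2], [0,3], [0,4], [1,2], [1,3], [1,4], [2,3], [2,4], [3,4]
  2-simplices (5): [0,1,4], [0,2,3], [0,3,4], [1,2,3], [1,2,4]

Hence C_0 ≅ Z^5, C_1 ≅ Z^10, C_2 ≅ Z^5.

∂_1: C_1 → C_0 sends each edge [p,q] (with p < q) to q − p.
The resulting 5×10 matrix has rank 4, and its Smith normal form has invariant factors (1,1,1,1).

The boundary map ∂_2: C_2 → C_1 maps a triangle to the signed sum of its edges. For instance
  ∂[0,2,3] = [2,3] − [0,3] + [0,2],
  ∂[0,1,4] = [1,4] − [0,4] + [0,1].
The 10×5 boundary matrix has rank 5 and Smith normal form diag(1,1,1,1,1).

Reading off H_k = ker ∂_k / im ∂_{k+1}:

  H_2: rank ker ∂_2 − rank ∂_3 = (5 − 5) − 0 = 0, and there is no ∂_3, so H_2 = 0.

(K is a triangulation of the Möbius band.)

H_2 ≅ 0.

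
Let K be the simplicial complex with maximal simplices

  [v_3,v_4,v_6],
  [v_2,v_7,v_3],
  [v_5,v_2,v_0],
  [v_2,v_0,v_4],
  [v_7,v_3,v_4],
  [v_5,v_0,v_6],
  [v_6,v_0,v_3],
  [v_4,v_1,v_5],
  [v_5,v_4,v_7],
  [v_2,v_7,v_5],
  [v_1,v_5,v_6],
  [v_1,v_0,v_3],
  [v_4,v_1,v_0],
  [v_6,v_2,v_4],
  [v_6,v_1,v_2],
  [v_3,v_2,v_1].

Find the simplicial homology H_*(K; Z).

H_0 = Z,  H_1 = Z^2,  H_2 = Z.

Fix the vertex order v_0 < v_1 < v_2 < v_3 < v_4 < v_5 < v_6 < v_7 and write every simplex with vertices in increasing order. Then dim K = 2 and the simplices of K are:

  0-simplices (8): [v_0], [v_1], [v_2], [v_3], [v_4], [v_5], [v_6], [v_7]
  1-simplices (24): (24 of them)
  2-simplices (16): (16 of them)

Hence C_0 ≅ Z^8, C_1 ≅ Z^24, C_2 ≅ Z^16.

The boundary map ∂_1: C_1 → C_0 sends each edge [p,q] (with p < q) to q − p.
The 8×24 boundary matrix has rank 7 and Smith normal form diag(1,1,1,1,1,1,1).

∂_2: C_2 → C_1 sends each 2-simplex [p,q,r] to [q,r] − [p,r] + [p,q]. For instance
  ∂[v_1,v_4,v_5] = [v_4,v_5] − [v_1,v_5] + [v_1,v_4],
  ∂[v_0,v_2,v_4] = [v_2,v_4] − [v_0,v_4] + [v_0,v_2].
This gives a 24×16 integer matrix of rank 15; reducing to Smith normal form yields diagonal entries (1,1,1,1,1,1,1,1,1,1,1,1,1,1,1).

Reading off H_k = ker ∂_k / im ∂_{k+1}:

  H_0: rank C_0 − rank ∂_1 = 8 − 7 = 1, and the invariant factors of ∂_1 are all 1, so H_0 ≅ Z.
  H_1: rank ker ∂_1 − rank ∂_2 = (24 − 7) − 15 = 2, and the invariant factors of ∂_2 are all 1, so H_1 ≅ Z^2.
  H_2: rank ker ∂_2 − rank ∂_3 = (16 − 15) − 0 = 1, and there is no ∂_3, so H_2 ≅ Z.

As a check, the Euler characteristic is 8 − 24 + 16 = 0, which agrees with 1 − 2 + 1 = 0.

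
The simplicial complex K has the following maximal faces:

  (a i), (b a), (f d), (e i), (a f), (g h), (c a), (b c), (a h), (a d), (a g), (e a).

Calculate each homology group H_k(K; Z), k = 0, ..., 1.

H_0 ≅ Z,  H_1 ≅ Z^4.

Fix the vertex order a < b < c < d < e < f < g < h < i and write every simplex with vertices in increasing order. Then dim K = 1 and the simplices of K are:

  0-simplices (9): a, b, c, d, e, f, g, h, i
  1-simplices (12): ab, ac, ad, ae, af, ag, ah, ai, bc, df, ei, gh

Hence C_0 ≅ Z^9, C_1 ≅ Z^12.

∂_1: C_1 → C_0 is given by ∂[p,q] = [q] − [p]. For instance
  ∂ah = h − a.
The 9×12 boundary matrix has rank 8 and Smith normal form diag(1,1,1,1,1,1,1,1).

Now H_k = ker ∂_k / im ∂_{k+1}, so:

  H_0: rank C_0 − rank ∂_1 = 9 − 8 = 1, and the invariant factors of ∂_1 are all 1, so H_0 = Z.
  H_1: rank ker ∂_1 − rank ∂_2 = (12 − 8) − 0 = 4, and there is no ∂_2, so H_1 = Z^4.

As a check, the Euler characteristic is 9 − 12 = -3, which agrees with 1 − 4 = -3.
(K is a triangulation of a wedge of 4 circles.)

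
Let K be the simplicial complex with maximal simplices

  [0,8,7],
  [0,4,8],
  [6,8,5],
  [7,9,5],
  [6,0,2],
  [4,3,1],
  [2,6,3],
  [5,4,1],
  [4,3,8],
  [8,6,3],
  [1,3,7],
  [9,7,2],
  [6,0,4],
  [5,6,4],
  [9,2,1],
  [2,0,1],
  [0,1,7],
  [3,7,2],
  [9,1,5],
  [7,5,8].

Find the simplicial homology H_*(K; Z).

H_0 = Z,  H_1 = Z ⊕ Z_2,  H_2 = 0.

K has 10 vertices, 30 edges, 20 triangles.
rank ∂_0 = 0, rank ∂_1 = 9 ⇒ b_0 = 10 − 0 − 9 = 1; all invariant factors of ∂_1 are 1 so no torsion. So H_0 = Z.
rank ∂_1 = 9, rank ∂_2 = 20 ⇒ b_1 = 30 − 9 − 20 = 1; ∂_2 has invariant factor(s) [2] giving torsion. So H_1 = Z ⊕ Z_2.
rank ∂_2 = 20, rank ∂_3 = 0 ⇒ b_2 = 20 − 20 − 0 = 0. So H_2 = 0.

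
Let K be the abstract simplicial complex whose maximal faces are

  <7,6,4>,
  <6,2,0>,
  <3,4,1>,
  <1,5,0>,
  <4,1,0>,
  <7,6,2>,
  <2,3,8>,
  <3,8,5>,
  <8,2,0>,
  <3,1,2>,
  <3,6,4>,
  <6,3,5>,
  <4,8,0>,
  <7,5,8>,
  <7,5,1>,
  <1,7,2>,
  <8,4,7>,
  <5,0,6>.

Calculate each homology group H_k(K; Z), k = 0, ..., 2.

H_0 ≅ Z,  H_1 ≅ Z^2,  H_2 ≅ Z.

We work with the vertex ordering 0 < 1 < 2 < 3 < 4 < 5 < 6 < 7 < 8. The simplices of K, each written with vertices in increasing order, are:

  0-simplices (9): [0], [1], [2], [3], [4], [5], [6], [7], [8]
  1-simplices (27): (27 of them)
  2-simplices (18): [0,1,4], [0,1,5], [0,2,6], [0,2,8], [0,4,8], [0,5,6], [1,2,3], [1,2,7], [1,3,4], [1,5,7], [2,3,8], [2,6,7], [3,4,6], [3,5,6], [3,5,8], [4,6,7], [4,7,8], [5,7,8]

so the chain groups are C_0 ≅ Z^9, C_1 ≅ Z^27, C_2 ≅ Z^18.

The boundary map ∂_1: C_1 → C_0 sends each edge [p,q] (with p < q) to q − p. For instance
  ∂[2,3] = [3] − [2].
The 9×27 boundary matrix has rank 8 and Smith normal form diag(1,1,1,1,1,1,1,1).

The boundary map ∂_2: C_2 → C_1 maps a triangle to the signed sum of its edges. For instance
  ∂[4,7,8] = [7,8] − [4,8] + [4,7],
  ∂[3,5,6] = [5,6] − [3,6] + [3,5].
This gives a 27×18 integer matrix of rank 17; reducing to Smith normal form yields diagonal entries (1,1,1,1,1,1,1,1,1,1,1,1,1,1,1,1,1).

Computing H_k = (kernel of ∂_k) / (image of ∂_{k+1}):

  H_0: rank C_0 − rank ∂_1 = 9 − 8 = 1, and the invariant factors of ∂_1 are all 1, so H_0 = Z.
  H_1: rank ker ∂_1 − rank ∂_2 = (27 − 8) − 17 = 2, and the invariant factors of ∂_2 are all 1, so H_1 = Z^2.
  H_2: rank ker ∂_2 − rank ∂_3 = (18 − 17) − 0 = 1, and there is no ∂_3, so H_2 = Z.

As a check, the Euler characteristic is 9 − 27 + 18 = 0, which agrees with 1 − 2 + 1 = 0.
(K is a triangulation of the torus T^2.)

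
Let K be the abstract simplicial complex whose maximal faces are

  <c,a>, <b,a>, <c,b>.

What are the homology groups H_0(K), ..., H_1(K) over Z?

H_0 = Z,  H_1 = Z.

Take the total order a < b < c on the vertex set. Then K (dimension 1) consists of the simplices:

  0-simplices (3): a, b, c
  1-simplices (3): ab, ac, bc

giving chain groups C_0 ≅ Z^3, C_1 ≅ Z^3.

∂_1: C_1 → C_0 is given by ∂[p,q] = [q] − [p]. For instance
  ∂ab = b − a.
The 3×3 boundary matrix has rank 2 and Smith normal form diag(1,1).

Now H_k = ker ∂_k / im ∂_{k+1}, so:

  H_0: rank C_0 − rank ∂_1 = 3 − 2 = 1, and the invariant factors of ∂_1 are all 1, so H_0 = Z.
  H_1: rank ker ∂_1 − rank ∂_2 = (3 − 2) − 0 = 1, and there is no ∂_2, so H_1 = Z.

As a check, the Euler characteristic is 3 − 3 = 0, which agrees with 1 − 1 = 0.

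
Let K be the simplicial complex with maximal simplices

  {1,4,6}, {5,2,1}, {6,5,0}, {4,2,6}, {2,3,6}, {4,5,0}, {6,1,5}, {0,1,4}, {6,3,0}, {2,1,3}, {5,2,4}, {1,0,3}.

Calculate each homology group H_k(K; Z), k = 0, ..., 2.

H_0 ≅ Z,  H_1 ≅ Z/2,  H_2 = 0.

Order the vertices as 0 < 1 < 2 < 3 < 4 < 5 < 6. Listing each simplex with vertices in this order, K has dimension 2 with simplices:

  0-simplices (7): [0], [1], [2], [3], [4], [5], [6]
  1-simplices (18): [0,1], [0,3], [0,4], [0,5], [0,6], [1,2], [1,3], [1,4], [1,5], [1,6], [2,3], [2,4], [2,5], [2,6], [3,6], [4,5], [4,6], [5,6]
  2-simplices (12): [0,1,3], [0,1,4], [0,3,6], [0,4,5], [0,5,6], [1,2,3], [1,2,5], [1,4,6], [1,5,6], [2,3,6], [2,4,5], [2,4,6]

giving chain groups C_0 ≅ Z^7, C_1 ≅ Z^18, C_2 ≅ Z^12.

∂_1: C_1 → C_0 maps an edge to its endpoints' difference, ∂[p,q] = q − p.
This gives a 7×18 integer matrix of rank 6; reducing to Smith normal form yields diagonal entries (1,1,1,1,1,1).

The boundary map ∂_2: C_2 → C_1 acts by ∂[p,q,r] = [q,r] − [p,r] + [p,q]. For instance
  ∂[1,5,6] = [5,6] − [1,6] + [1,5],
  ∂[2,4,5] = [4,5] − [2,5] + [2,4].
This gives a 18×12 integer matrix of rank 12; reducing to Smith normal form yields diagonal entries (1,1,1,1,1,1,1,1,1,1,1,2).

Reading off H_k = ker ∂_k / im ∂_{k+1}:

  H_0: rank C_0 − rank ∂_1 = 7 − 6 = 1, and the invariant factors of ∂_1 are all 1, so H_0 = Z.
  H_1: rank ker ∂_1 − rank ∂_2 = (18 − 6) − 12 = 0, and ∂_2 has invariant factor 2 > 1, so H_1 = Z/2.
  H_2: rank ker ∂_2 − rank ∂_3 = (12 − 12) − 0 = 0, and there is no ∂_3, so H_2 = 0.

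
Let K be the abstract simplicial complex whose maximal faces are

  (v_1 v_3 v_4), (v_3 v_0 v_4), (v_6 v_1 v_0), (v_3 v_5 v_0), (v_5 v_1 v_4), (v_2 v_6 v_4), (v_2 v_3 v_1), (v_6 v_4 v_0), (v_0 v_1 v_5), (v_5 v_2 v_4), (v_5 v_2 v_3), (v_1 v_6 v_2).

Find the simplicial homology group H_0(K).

K has 7 vertices, 18 edges, 12 triangles.
rank ∂_0 = 0, rank ∂_1 = 6 ⇒ b_0 = 7 − 0 − 6 = 1; all invariant factors of ∂_1 are 1 so no torsion. So H_0 ≅ Z.

H_0 ≅ Z.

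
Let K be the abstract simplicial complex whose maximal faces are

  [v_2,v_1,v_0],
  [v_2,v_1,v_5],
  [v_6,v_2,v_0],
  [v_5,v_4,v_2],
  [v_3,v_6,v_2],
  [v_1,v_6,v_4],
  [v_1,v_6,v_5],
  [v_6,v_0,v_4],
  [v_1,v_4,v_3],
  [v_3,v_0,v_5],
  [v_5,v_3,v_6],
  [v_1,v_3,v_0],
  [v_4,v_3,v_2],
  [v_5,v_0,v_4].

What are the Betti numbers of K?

b_0 = 1, b_1 = 2, b_2 = 1.

Take the total order v_0 < v_1 < v_2 < v_3 < v_4 < v_5 < v_6 on the vertex set. Then K (dimension 2) consists of the simplices:

  0-simplices (7): [v_0], [v_1], [v_2], [v_3], [v_4], [v_5], [v_6]
  1-simplices (21): (21 of them)
  2-simplices (14): (14 of them)

Hence C_0 ≅ Z^7, C_1 ≅ Z^21, C_2 ≅ Z^14.

The boundary map ∂_1: C_1 → C_0 sends each edge [p,q] (with p < q) to q − p. For instance
  ∂[v_3,v_5] = [v_5] − [v_3].
The 7×21 boundary matrix has rank 6 and Smith normal form diag(1,1,1,1,1,1).

Boundary ∂_2: C_2 → C_1 maps a triangle to the signed sum of its edges. For instance
  ∂[v_1,v_3,v_4] = [v_3,v_4] − [v_1,v_4] + [v_1,v_3],
  ∂[v_1,v_4,v_6] = [v_4,v_6] − [v_1,v_6] + [v_1,v_4].
As a 21×14 matrix over Z this has rank 13, with invariant factors (1,1,1,1,1,1,1,1,1,1,1,1,1).

Now H_k = ker ∂_k / im ∂_{k+1}, so:

  H_0: rank C_0 − rank ∂_1 = 7 − 6 = 1, and the invariant factors of ∂_1 are all 1, so H_0 ≅ Z.
  H_1: rank ker ∂_1 − rank ∂_2 = (21 − 6) − 13 = 2, and the invariant factors of ∂_2 are all 1, so H_1 ≅ Z^2.
  H_2: rank ker ∂_2 − rank ∂_3 = (14 − 13) − 0 = 1, and there is no ∂_3, so H_2 ≅ Z.

Hence the Betti numbers are b_0 = 1, b_1 = 2, b_2 = 1.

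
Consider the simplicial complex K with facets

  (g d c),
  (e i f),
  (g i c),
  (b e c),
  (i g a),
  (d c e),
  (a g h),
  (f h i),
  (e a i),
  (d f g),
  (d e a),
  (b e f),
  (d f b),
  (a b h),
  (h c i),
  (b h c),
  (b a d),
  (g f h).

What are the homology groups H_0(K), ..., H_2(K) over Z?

K has 9 vertices, 27 edges, 18 triangles.
rank ∂_0 = 0, rank ∂_1 = 8 ⇒ b_0 = 9 − 0 − 8 = 1; all invariant factors of ∂_1 are 1 so no torsion. So H_0 ≅ Z.
rank ∂_1 = 8, rank ∂_2 = 18 ⇒ b_1 = 27 − 8 − 18 = 1; ∂_2 has invariant factor(s) [2] giving torsion. So H_1 ≅ Z ⊕ Z/2Z.
rank ∂_2 = 18, rank ∂_3 = 0 ⇒ b_2 = 18 − 18 − 0 = 0. So H_2 ≅ 0.

H_0 = Z,  H_1 = Z ⊕ Z/2Z,  H_2 = 0.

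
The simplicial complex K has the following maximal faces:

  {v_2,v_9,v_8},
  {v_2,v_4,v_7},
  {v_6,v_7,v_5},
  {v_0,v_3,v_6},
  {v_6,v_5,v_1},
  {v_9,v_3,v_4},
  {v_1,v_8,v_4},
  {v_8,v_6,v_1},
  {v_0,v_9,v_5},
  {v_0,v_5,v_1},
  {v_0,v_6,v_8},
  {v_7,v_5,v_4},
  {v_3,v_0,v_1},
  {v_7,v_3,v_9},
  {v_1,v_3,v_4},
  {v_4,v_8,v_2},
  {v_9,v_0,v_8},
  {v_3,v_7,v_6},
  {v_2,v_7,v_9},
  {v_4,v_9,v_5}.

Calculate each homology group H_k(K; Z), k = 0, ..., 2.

H_0 ≅ Z,  H_1 ≅ Z ⊕ Z/2Z,  H_2 = 0.

Fix the vertex order v_0 < v_1 < v_2 < v_3 < v_4 < v_5 < v_6 < v_7 < v_8 < v_9 and write every simplex with vertices in increasing order. Then dim K = 2 and the simplices of K are:

  0-simplices (10): [v_0], [v_1], [v_2], [v_3], [v_4], [v_5], [v_6], [v_7], [v_8], [v_9]
  1-simplices (30): (30 of them)
  2-simplices (20): (20 of them)

so the chain groups are C_0 ≅ Z^10, C_1 ≅ Z^30, C_2 ≅ Z^20.

Boundary ∂_1: C_1 → C_0 is given by ∂[p,q] = [q] − [p]. For instance
  ∂[v_3,v_7] = [v_7] − [v_3].
The 10×30 boundary matrix has rank 9 and Smith normal form diag(1,1,1,1,1,1,1,1,1).

∂_2: C_2 → C_1 maps a triangle to the signed sum of its edges. For instance
  ∂[v_4,v_5,v_7] = [v_5,v_7] − [v_4,v_7] + [v_4,v_5],
  ∂[v_0,v_3,v_6] = [v_3,v_6] − [v_0,v_6] + [v_0,v_3].
This gives a 30×20 integer matrix of rank 20; reducing to Smith normal form yields diagonal entries (1,1,1,1,1,1,1,1,1,1,1,1,1,1,1,1,1,1,1,2).

Reading off H_k = ker ∂_k / im ∂_{k+1}:

  H_0: rank C_0 − rank ∂_1 = 10 − 9 = 1, and the invariant factors of ∂_1 are all 1, so H_0 = Z.
  H_1: rank ker ∂_1 − rank ∂_2 = (30 − 9) − 20 = 1, and ∂_2 has invariant factor 2 > 1, so H_1 = Z ⊕ Z/2Z.
  H_2: rank ker ∂_2 − rank ∂_3 = (20 − 20) − 0 = 0, and there is no ∂_3, so H_2 = 0.

As a check, the Euler characteristic is 10 − 30 + 20 = 0, which agrees with 1 − 1 + 0 = 0.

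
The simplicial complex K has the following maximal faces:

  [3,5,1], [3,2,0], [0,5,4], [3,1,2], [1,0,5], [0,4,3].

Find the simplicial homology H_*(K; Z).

K has 6 vertices, 12 edges, 6 triangles.
rank ∂_0 = 0, rank ∂_1 = 5 ⇒ b_0 = 6 − 0 − 5 = 1; all invariant factors of ∂_1 are 1 so no torsion. So H_0 ≅ Z.
rank ∂_1 = 5, rank ∂_2 = 6 ⇒ b_1 = 12 − 5 − 6 = 1; all invariant factors of ∂_2 are 1 so no torsion. So H_1 ≅ Z.
rank ∂_2 = 6, rank ∂_3 = 0 ⇒ b_2 = 6 − 6 − 0 = 0. So H_2 ≅ 0.

H_0 ≅ Z,  H_1 ≅ Z,  H_2 = 0.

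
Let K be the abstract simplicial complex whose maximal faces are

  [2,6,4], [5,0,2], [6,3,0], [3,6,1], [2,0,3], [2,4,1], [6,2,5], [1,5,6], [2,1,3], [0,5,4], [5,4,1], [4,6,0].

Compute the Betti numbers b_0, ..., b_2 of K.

b_0 = 1, b_1 = 0, b_2 = 0.

We work with the vertex ordering 0 < 1 < 2 < 3 < 4 < 5 < 6. The simplices of K, each written with vertices in increasing order, are:

  0-simplices (7): [0], [1], [2], [3], [4], [5], [6]
  1-simplices (18): [0,2], [0,3], [0,4], [0,5], [0,6], [1,2], [1,3], [1,4], [1,5], [1,6], [2,3], [2,4], [2,5], [2,6], [3,6], [4,5], [4,6], [5,6]
  2-simplices (12): [0,2,3], [0,2,5], [0,3,6], [0,4,5], [0,4,6], [1,2,3], [1,2,4], [1,3,6], [1,4,5], [1,5,6], [2,4,6], [2,5,6]

giving chain groups C_0 ≅ Z^7, C_1 ≅ Z^18, C_2 ≅ Z^12.

Boundary ∂_1: C_1 → C_0 maps an edge to its endpoints' difference, ∂[p,q] = q − p. For instance
  ∂[0,3] = [3] − [0].
This gives a 7×18 integer matrix of rank 6; reducing to Smith normal form yields diagonal entries (1,1,1,1,1,1).

Boundary ∂_2: C_2 → C_1 maps a triangle to the signed sum of its edges. For instance
  ∂[1,3,6] = [3,6] − [1,6] + [1,3],
  ∂[1,2,3] = [2,3] − [1,3] + [1,2].
This gives a 18×12 integer matrix of rank 12; reducing to Smith normal form yields diagonal entries (1,1,1,1,1,1,1,1,1,1,1,2).

Computing H_k = (kernel of ∂_k) / (image of ∂_{k+1}):

  H_0: rank C_0 − rank ∂_1 = 7 − 6 = 1, and the invariant factors of ∂_1 are all 1, so H_0 ≅ Z.
  H_1: rank ker ∂_1 − rank ∂_2 = (18 − 6) − 12 = 0, and ∂_2 has invariant factor 2 > 1, so H_1 ≅ Z_2.
  H_2: rank ker ∂_2 − rank ∂_3 = (12 − 12) − 0 = 0, and there is no ∂_3, so H_2 ≅ 0.

As a check, the Euler characteristic is 7 − 18 + 12 = 1, which agrees with 1 − 0 + 0 = 1.

Hence the Betti numbers are b_0 = 1, b_1 = 0, b_2 = 0.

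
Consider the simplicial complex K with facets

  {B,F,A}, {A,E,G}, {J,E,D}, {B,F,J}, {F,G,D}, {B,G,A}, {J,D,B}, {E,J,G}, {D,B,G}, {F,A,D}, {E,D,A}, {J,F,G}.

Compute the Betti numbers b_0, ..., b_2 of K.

K has 7 vertices, 18 edges, 12 triangles.
rank ∂_0 = 0, rank ∂_1 = 6 ⇒ b_0 = 7 − 0 − 6 = 1; all invariant factors of ∂_1 are 1 so no torsion. So H_0 = Z.
rank ∂_1 = 6, rank ∂_2 = 12 ⇒ b_1 = 18 − 6 − 12 = 0; ∂_2 has invariant factor(s) [2] giving torsion. So H_1 = Z/2.
rank ∂_2 = 12, rank ∂_3 = 0 ⇒ b_2 = 12 − 12 − 0 = 0. So H_2 = 0.

b_0 = 1, b_1 = 0, b_2 = 0.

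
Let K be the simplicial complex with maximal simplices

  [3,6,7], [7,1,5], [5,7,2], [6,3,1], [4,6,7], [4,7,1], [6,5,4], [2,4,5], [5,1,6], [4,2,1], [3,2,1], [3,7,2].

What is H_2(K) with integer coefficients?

H_2 ≅ 0.

We work with the vertex ordering 1 < 2 < 3 < 4 < 5 < 6 < 7. The simplices of K, each written with vertices in increasing order, are:

  0-simplices (7): [1], [2], [3], [4], [5], [6], [7]
  1-simplices (18): [1,2], [1,3], [1,4], [1,5], [1,6], [1,7], [2,3], [2,4], [2,5], [2,7], [3,6], [3,7], [4,5], [4,6], [4,7], [5,6], [5,7], [6,7]
  2-simplices (12): [1,2,3], [1,2,4], [1,3,6], [1,4,7], [1,5,6], [1,5,7], [2,3,7], [2,4,5], [2,5,7], [3,6,7], [4,5,6], [4,6,7]

giving chain groups C_0 ≅ Z^7, C_1 ≅ Z^18, C_2 ≅ Z^12.

The boundary map ∂_1: C_1 → C_0 sends each edge [p,q] (with p < q) to q − p. For instance
  ∂[1,4] = [4] − [1].
The 7×18 boundary matrix has rank 6 and Smith normal form diag(1,1,1,1,1,1).

Boundary ∂_2: C_2 → C_1 maps a triangle to the signed sum of its edges. For instance
  ∂[1,2,3] = [2,3] − [1,3] + [1,2],
  ∂[4,5,6] = [5,6] − [4,6] + [4,5].
The resulting 18×12 matrix has rank 12, and its Smith normal form has invariant factors (1,1,1,1,1,1,1,1,1,1,1,2).

Now H_k = ker ∂_k / im ∂_{k+1}, so:

  H_2: rank ker ∂_2 − rank ∂_3 = (12 − 12) − 0 = 0, and there is no ∂_3, so H_2 ≅ 0.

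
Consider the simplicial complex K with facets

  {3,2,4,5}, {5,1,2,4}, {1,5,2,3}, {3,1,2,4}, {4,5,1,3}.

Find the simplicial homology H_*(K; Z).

Fix the vertex order 1 < 2 < 3 < 4 < 5 and write every simplex with vertices in increasing order. Then dim K = 3 and the simplices of K are:

  0-simplices (5): [1], [2], [3], [4], [5]
  1-simplices (10): [1,2], [1,3], [1,4], [1,5], [2,3], [2,4], [2,5], [3,4], [3,5], [4,5]
  2-simplices (10): [1,2,3], [1,2,4], [1,2,5], [1,3,4], [1,3,5], [1,4,5], [2,3,4], [2,3,5], [2,4,5], [3,4,5]
  3-simplices (5): [1,2,3,4], [1,2,3,5], [1,2,4,5], [1,3,4,5], [2,3,4,5]

so the chain groups are C_0 ≅ Z^5, C_1 ≅ Z^10, C_2 ≅ Z^10, C_3 ≅ Z^5.

∂_1: C_1 → C_0 is given by ∂[p,q] = [q] − [p]. For instance
  ∂[3,5] = [5] − [3].
The 5×10 boundary matrix has rank 4 and Smith normal form diag(1,1,1,1).

The boundary map ∂_2: C_2 → C_1 sends each 2-simplex [p,q,r] to [q,r] − [p,r] + [p,q]. For instance
  ∂[3,4,5] = [4,5] − [3,5] + [3,4],
  ∂[1,4,5] = [4,5] − [1,5] + [1,4].
This gives a 10×10 integer matrix of rank 6; reducing to Smith normal form yields diagonal entries (1,1,1,1,1,1).

∂_3: C_3 → C_2 sends each 3-simplex σ to the alternating sum Σ_i (−1)^i (σ with its i-th vertex removed). For instance
  ∂[1,2,3,5] = [2,3,5] − [1,3,5] + [1,2,5] − [1,2,3],
  ∂[2,3,4,5] = [3,4,5] − [2,4,5] + [2,3,5] − [2,3,4].
The resulting 10×5 matrix has rank 4, and its Smith normal form has invariant factors (1,1,1,1).

Computing H_k = (kernel of ∂_k) / (image of ∂_{k+1}):

  H_0: rank C_0 − rank ∂_1 = 5 − 4 = 1, and the invariant factors of ∂_1 are all 1, so H_0 ≅ Z.
  H_1: rank ker ∂_1 − rank ∂_2 = (10 − 4) − 6 = 0, and the invariant factors of ∂_2 are all 1, so H_1 ≅ 0.
  H_2: rank ker ∂_2 − rank ∂_3 = (10 − 6) − 4 = 0, and the invariant factors of ∂_3 are all 1, so H_2 ≅ 0.
  H_3: rank ker ∂_3 − rank ∂_4 = (5 − 4) − 0 = 1, and there is no ∂_4, so H_3 ≅ Z.

(K is a triangulation of the 3-sphere S^3.)

H_0 = Z,  H_1 = 0,  H_2 = 0,  H_3 = Z.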